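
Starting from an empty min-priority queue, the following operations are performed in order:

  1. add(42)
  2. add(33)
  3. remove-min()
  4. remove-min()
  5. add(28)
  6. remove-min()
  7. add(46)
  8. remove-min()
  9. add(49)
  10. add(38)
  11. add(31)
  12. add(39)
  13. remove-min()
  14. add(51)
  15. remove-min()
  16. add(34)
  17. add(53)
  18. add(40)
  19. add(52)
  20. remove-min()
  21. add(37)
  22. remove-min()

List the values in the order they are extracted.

[33, 42, 28, 46, 31, 38, 34, 37]

insert 42 → {42}
insert 33 → {33, 42}
remove-min → 33; now {42}
remove-min → 42; now {}
insert 28 → {28}
remove-min → 28; now {}
insert 46 → {46}
remove-min → 46; now {}
insert 49 → {49}
insert 38 → {38, 49}
insert 31 → {31, 38, 49}
insert 39 → {31, 38, 39, 49}
remove-min → 31; now {38, 39, 49}
insert 51 → {38, 39, 49, 51}
remove-min → 38; now {39, 49, 51}
insert 34 → {34, 39, 49, 51}
insert 53 → {34, 39, 49, 51, 53}
insert 40 → {34, 39, 40, 49, 51, 53}
insert 52 → {34, 39, 40, 49, 51, 52, 53}
remove-min → 34; now {39, 40, 49, 51, 52, 53}
insert 37 → {37, 39, 40, 49, 51, 52, 53}
remove-min → 37; now {39, 40, 49, 51, 52, 53}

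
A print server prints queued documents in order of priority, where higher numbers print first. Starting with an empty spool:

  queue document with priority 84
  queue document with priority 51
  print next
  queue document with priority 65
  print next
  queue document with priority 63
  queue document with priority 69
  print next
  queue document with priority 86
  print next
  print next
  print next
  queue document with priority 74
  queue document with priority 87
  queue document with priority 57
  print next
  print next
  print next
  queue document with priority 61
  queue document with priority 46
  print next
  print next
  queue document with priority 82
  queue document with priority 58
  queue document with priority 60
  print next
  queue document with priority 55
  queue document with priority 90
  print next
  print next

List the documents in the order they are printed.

insert 84 → {84}
insert 51 → {84, 51}
print next → 84; now {51}
insert 65 → {65, 51}
print next → 65; now {51}
insert 63 → {63, 51}
insert 69 → {69, 63, 51}
print next → 69; now {63, 51}
insert 86 → {86, 63, 51}
print next → 86; now {63, 51}
print next → 63; now {51}
print next → 51; now {}
insert 74 → {74}
insert 87 → {87, 74}
insert 57 → {87, 74, 57}
print next → 87; now {74, 57}
print next → 74; now {57}
print next → 57; now {}
insert 61 → {61}
insert 46 → {61, 46}
print next → 61; now {46}
print next → 46; now {}
insert 82 → {82}
insert 58 → {82, 58}
insert 60 → {82, 60, 58}
print next → 82; now {60, 58}
insert 55 → {60, 58, 55}
insert 90 → {90, 60, 58, 55}
print next → 90; now {60, 58, 55}
print next → 60; now {58, 55}

84 → 65 → 69 → 86 → 63 → 51 → 87 → 74 → 57 → 61 → 46 → 82 → 90 → 60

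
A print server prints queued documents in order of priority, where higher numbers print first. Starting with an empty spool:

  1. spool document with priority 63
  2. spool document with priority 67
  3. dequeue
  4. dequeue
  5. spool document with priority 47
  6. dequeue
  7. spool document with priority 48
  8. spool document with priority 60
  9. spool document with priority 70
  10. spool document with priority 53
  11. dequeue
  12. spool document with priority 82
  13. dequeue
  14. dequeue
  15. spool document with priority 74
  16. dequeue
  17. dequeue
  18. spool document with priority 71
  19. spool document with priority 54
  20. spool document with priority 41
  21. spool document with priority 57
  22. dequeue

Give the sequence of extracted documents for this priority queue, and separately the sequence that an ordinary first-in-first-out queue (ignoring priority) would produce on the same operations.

insert 63 → {63}
insert 67 → {67, 63}
dequeue → 67; now {63}
dequeue → 63; now {}
insert 47 → {47}
dequeue → 47; now {}
insert 48 → {48}
insert 60 → {60, 48}
insert 70 → {70, 60, 48}
insert 53 → {70, 60, 53, 48}
dequeue → 70; now {60, 53, 48}
insert 82 → {82, 60, 53, 48}
dequeue → 82; now {60, 53, 48}
dequeue → 60; now {53, 48}
insert 74 → {74, 53, 48}
dequeue → 74; now {53, 48}
dequeue → 53; now {48}
insert 71 → {71, 48}
insert 54 → {71, 54, 48}
insert 41 → {71, 54, 48, 41}
insert 57 → {71, 57, 54, 48, 41}
dequeue → 71; now {57, 54, 48, 41}

priority queue: 67, 63, 47, 70, 82, 60, 74, 53, 71; FIFO queue: 63, 67, 47, 48, 60, 70, 53, 82, 74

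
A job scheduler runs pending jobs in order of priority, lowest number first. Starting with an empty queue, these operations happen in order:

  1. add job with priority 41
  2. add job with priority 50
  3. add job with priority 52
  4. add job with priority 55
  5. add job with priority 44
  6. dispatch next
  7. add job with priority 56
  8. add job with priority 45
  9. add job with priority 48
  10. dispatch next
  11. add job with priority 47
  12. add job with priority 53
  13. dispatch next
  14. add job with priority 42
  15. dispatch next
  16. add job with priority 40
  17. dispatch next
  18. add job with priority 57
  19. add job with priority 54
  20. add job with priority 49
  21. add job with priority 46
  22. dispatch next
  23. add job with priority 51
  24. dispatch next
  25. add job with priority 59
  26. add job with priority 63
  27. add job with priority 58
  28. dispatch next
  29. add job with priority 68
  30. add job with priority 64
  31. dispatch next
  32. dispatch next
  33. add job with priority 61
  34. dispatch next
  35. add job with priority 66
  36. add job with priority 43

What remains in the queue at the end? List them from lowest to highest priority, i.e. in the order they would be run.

insert 41 → {41}
insert 50 → {41, 50}
insert 52 → {41, 50, 52}
insert 55 → {41, 50, 52, 55}
insert 44 → {41, 44, 50, 52, 55}
dispatch next → 41; now {44, 50, 52, 55}
insert 56 → {44, 50, 52, 55, 56}
insert 45 → {44, 45, 50, 52, 55, 56}
insert 48 → {44, 45, 48, 50, 52, 55, 56}
dispatch next → 44; now {45, 48, 50, 52, 55, 56}
insert 47 → {45, 47, 48, 50, 52, 55, 56}
insert 53 → {45, 47, 48, 50, 52, 53, 55, 56}
dispatch next → 45; now {47, 48, 50, 52, 53, 55, 56}
insert 42 → {42, 47, 48, 50, 52, 53, 55, 56}
dispatch next → 42; now {47, 48, 50, 52, 53, 55, 56}
insert 40 → {40, 47, 48, 50, 52, 53, 55, 56}
dispatch next → 40; now {47, 48, 50, 52, 53, 55, 56}
insert 57 → {47, 48, 50, 52, 53, 55, 56, 57}
insert 54 → {47, 48, 50, 52, 53, 54, 55, 56, 57}
insert 49 → {47, 48, 49, 50, 52, 53, 54, 55, 56, 57}
insert 46 → {46, 47, 48, 49, 50, 52, 53, 54, 55, 56, 57}
dispatch next → 46; now {47, 48, 49, 50, 52, 53, 54, 55, 56, 57}
insert 51 → {47, 48, 49, 50, 51, 52, 53, 54, 55, 56, 57}
dispatch next → 47; now {48, 49, 50, 51, 52, 53, 54, 55, 56, 57}
insert 59 → {48, 49, 50, 51, 52, 53, 54, 55, 56, 57, 59}
insert 63 → {48, 49, 50, 51, 52, 53, 54, 55, 56, 57, 59, 63}
insert 58 → {48, 49, 50, 51, 52, 53, 54, 55, 56, 57, 58, 59, 63}
dispatch next → 48; now {49, 50, 51, 52, 53, 54, 55, 56, 57, 58, 59, 63}
insert 68 → {49, 50, 51, 52, 53, 54, 55, 56, 57, 58, 59, 63, 68}
insert 64 → {49, 50, 51, 52, 53, 54, 55, 56, 57, 58, 59, 63, 64, 68}
dispatch next → 49; now {50, 51, 52, 53, 54, 55, 56, 57, 58, 59, 63, 64, 68}
dispatch next → 50; now {51, 52, 53, 54, 55, 56, 57, 58, 59, 63, 64, 68}
insert 61 → {51, 52, 53, 54, 55, 56, 57, 58, 59, 61, 63, 64, 68}
dispatch next → 51; now {52, 53, 54, 55, 56, 57, 58, 59, 61, 63, 64, 68}
insert 66 → {52, 53, 54, 55, 56, 57, 58, 59, 61, 63, 64, 66, 68}
insert 43 → {43, 52, 53, 54, 55, 56, 57, 58, 59, 61, 63, 64, 66, 68}

43, 52, 53, 54, 55, 56, 57, 58, 59, 61, 63, 64, 66, 68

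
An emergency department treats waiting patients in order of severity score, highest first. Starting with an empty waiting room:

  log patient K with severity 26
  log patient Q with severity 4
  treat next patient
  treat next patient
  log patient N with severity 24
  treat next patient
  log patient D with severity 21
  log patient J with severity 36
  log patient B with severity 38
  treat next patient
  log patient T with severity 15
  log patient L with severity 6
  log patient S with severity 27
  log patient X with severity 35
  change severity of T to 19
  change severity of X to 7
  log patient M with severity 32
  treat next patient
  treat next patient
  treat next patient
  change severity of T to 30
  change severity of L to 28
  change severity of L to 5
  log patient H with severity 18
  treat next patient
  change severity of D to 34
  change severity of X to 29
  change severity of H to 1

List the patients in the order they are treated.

add K (severity 26) → {K:26}
add Q (severity 4) → {K:26, Q:4}
treat next patient → K; now {Q:4}
treat next patient → Q; now {}
add N (severity 24) → {N:24}
treat next patient → N; now {}
add D (severity 21) → {D:21}
add J (severity 36) → {J:36, D:21}
add B (severity 38) → {B:38, J:36, D:21}
treat next patient → B; now {J:36, D:21}
add T (severity 15) → {J:36, D:21, T:15}
add L (severity 6) → {J:36, D:21, T:15, L:6}
add S (severity 27) → {J:36, S:27, D:21, T:15, L:6}
add X (severity 35) → {J:36, X:35, S:27, D:21, T:15, L:6}
update T to severity 19 → {J:36, X:35, S:27, D:21, T:19, L:6}
update X to severity 7 → {J:36, S:27, D:21, T:19, X:7, L:6}
add M (severity 32) → {J:36, M:32, S:27, D:21, T:19, X:7, L:6}
treat next patient → J; now {M:32, S:27, D:21, T:19, X:7, L:6}
treat next patient → M; now {S:27, D:21, T:19, X:7, L:6}
treat next patient → S; now {D:21, T:19, X:7, L:6}
update T to severity 30 → {T:30, D:21, X:7, L:6}
update L to severity 28 → {T:30, L:28, D:21, X:7}
update L to severity 5 → {T:30, D:21, X:7, L:5}
add H (severity 18) → {T:30, D:21, H:18, X:7, L:5}
treat next patient → T; now {D:21, H:18, X:7, L:5}
update D to severity 34 → {D:34, H:18, X:7, L:5}
update X to severity 29 → {D:34, X:29, H:18, L:5}
update H to severity 1 → {D:34, X:29, L:5, H:1}

K, Q, N, B, J, M, S, T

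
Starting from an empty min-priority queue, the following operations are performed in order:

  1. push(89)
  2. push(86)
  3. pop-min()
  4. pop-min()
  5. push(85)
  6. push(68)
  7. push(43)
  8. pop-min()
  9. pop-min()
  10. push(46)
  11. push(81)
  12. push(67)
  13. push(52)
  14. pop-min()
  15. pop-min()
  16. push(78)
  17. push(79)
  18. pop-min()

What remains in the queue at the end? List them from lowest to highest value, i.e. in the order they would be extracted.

insert 89 → {89}
insert 86 → {86, 89}
pop-min → 86; now {89}
pop-min → 89; now {}
insert 85 → {85}
insert 68 → {68, 85}
insert 43 → {43, 68, 85}
pop-min → 43; now {68, 85}
pop-min → 68; now {85}
insert 46 → {46, 85}
insert 81 → {46, 81, 85}
insert 67 → {46, 67, 81, 85}
insert 52 → {46, 52, 67, 81, 85}
pop-min → 46; now {52, 67, 81, 85}
pop-min → 52; now {67, 81, 85}
insert 78 → {67, 78, 81, 85}
insert 79 → {67, 78, 79, 81, 85}
pop-min → 67; now {78, 79, 81, 85}

78 → 79 → 81 → 85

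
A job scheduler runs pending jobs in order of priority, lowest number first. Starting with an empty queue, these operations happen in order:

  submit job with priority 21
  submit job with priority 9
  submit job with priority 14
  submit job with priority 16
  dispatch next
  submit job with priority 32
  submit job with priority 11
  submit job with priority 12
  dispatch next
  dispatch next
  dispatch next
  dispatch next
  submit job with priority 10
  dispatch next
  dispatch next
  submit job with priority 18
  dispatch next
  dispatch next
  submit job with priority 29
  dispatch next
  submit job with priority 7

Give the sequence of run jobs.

9, 11, 12, 14, 16, 10, 21, 18, 32, 29

insert 21 → {21}
insert 9 → {9, 21}
insert 14 → {9, 14, 21}
insert 16 → {9, 14, 16, 21}
dispatch next → 9; now {14, 16, 21}
insert 32 → {14, 16, 21, 32}
insert 11 → {11, 14, 16, 21, 32}
insert 12 → {11, 12, 14, 16, 21, 32}
dispatch next → 11; now {12, 14, 16, 21, 32}
dispatch next → 12; now {14, 16, 21, 32}
dispatch next → 14; now {16, 21, 32}
dispatch next → 16; now {21, 32}
insert 10 → {10, 21, 32}
dispatch next → 10; now {21, 32}
dispatch next → 21; now {32}
insert 18 → {18, 32}
dispatch next → 18; now {32}
dispatch next → 32; now {}
insert 29 → {29}
dispatch next → 29; now {}
insert 7 → {7}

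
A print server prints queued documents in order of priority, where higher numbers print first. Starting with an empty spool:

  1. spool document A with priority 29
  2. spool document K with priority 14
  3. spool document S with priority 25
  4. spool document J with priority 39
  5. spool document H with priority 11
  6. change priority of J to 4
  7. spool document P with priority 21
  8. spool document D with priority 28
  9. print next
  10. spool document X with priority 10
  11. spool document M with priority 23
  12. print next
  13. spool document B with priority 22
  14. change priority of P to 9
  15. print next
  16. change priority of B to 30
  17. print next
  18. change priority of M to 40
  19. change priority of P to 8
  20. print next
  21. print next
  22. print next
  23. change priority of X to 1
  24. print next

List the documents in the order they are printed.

add A (priority 29) → {A:29}
add K (priority 14) → {A:29, K:14}
add S (priority 25) → {A:29, S:25, K:14}
add J (priority 39) → {J:39, A:29, S:25, K:14}
add H (priority 11) → {J:39, A:29, S:25, K:14, H:11}
update J to priority 4 → {A:29, S:25, K:14, H:11, J:4}
add P (priority 21) → {A:29, S:25, P:21, K:14, H:11, J:4}
add D (priority 28) → {A:29, D:28, S:25, P:21, K:14, H:11, J:4}
print next → A; now {D:28, S:25, P:21, K:14, H:11, J:4}
add X (priority 10) → {D:28, S:25, P:21, K:14, H:11, X:10, J:4}
add M (priority 23) → {D:28, S:25, M:23, P:21, K:14, H:11, X:10, J:4}
print next → D; now {S:25, M:23, P:21, K:14, H:11, X:10, J:4}
add B (priority 22) → {S:25, M:23, B:22, P:21, K:14, H:11, X:10, J:4}
update P to priority 9 → {S:25, M:23, B:22, K:14, H:11, X:10, P:9, J:4}
print next → S; now {M:23, B:22, K:14, H:11, X:10, P:9, J:4}
update B to priority 30 → {B:30, M:23, K:14, H:11, X:10, P:9, J:4}
print next → B; now {M:23, K:14, H:11, X:10, P:9, J:4}
update M to priority 40 → {M:40, K:14, H:11, X:10, P:9, J:4}
update P to priority 8 → {M:40, K:14, H:11, X:10, P:8, J:4}
print next → M; now {K:14, H:11, X:10, P:8, J:4}
print next → K; now {H:11, X:10, P:8, J:4}
print next → H; now {X:10, P:8, J:4}
update X to priority 1 → {P:8, J:4, X:1}
print next → P; now {J:4, X:1}

A, D, S, B, M, K, H, P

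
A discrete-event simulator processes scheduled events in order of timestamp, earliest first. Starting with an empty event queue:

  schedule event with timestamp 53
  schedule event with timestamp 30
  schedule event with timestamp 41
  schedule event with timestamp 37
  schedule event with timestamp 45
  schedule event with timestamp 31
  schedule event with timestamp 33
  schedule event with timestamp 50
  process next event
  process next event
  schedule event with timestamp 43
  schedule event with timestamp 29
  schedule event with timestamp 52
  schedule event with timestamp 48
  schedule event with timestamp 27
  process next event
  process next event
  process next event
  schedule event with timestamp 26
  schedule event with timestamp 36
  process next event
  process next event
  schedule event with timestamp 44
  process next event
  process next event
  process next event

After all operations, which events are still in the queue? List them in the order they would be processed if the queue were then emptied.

44 → 45 → 48 → 50 → 52 → 53

insert 53 → {53}
insert 30 → {30, 53}
insert 41 → {30, 41, 53}
insert 37 → {30, 37, 41, 53}
insert 45 → {30, 37, 41, 45, 53}
insert 31 → {30, 31, 37, 41, 45, 53}
insert 33 → {30, 31, 33, 37, 41, 45, 53}
insert 50 → {30, 31, 33, 37, 41, 45, 50, 53}
process next event → 30; now {31, 33, 37, 41, 45, 50, 53}
process next event → 31; now {33, 37, 41, 45, 50, 53}
insert 43 → {33, 37, 41, 43, 45, 50, 53}
insert 29 → {29, 33, 37, 41, 43, 45, 50, 53}
insert 52 → {29, 33, 37, 41, 43, 45, 50, 52, 53}
insert 48 → {29, 33, 37, 41, 43, 45, 48, 50, 52, 53}
insert 27 → {27, 29, 33, 37, 41, 43, 45, 48, 50, 52, 53}
process next event → 27; now {29, 33, 37, 41, 43, 45, 48, 50, 52, 53}
process next event → 29; now {33, 37, 41, 43, 45, 48, 50, 52, 53}
process next event → 33; now {37, 41, 43, 45, 48, 50, 52, 53}
insert 26 → {26, 37, 41, 43, 45, 48, 50, 52, 53}
insert 36 → {26, 36, 37, 41, 43, 45, 48, 50, 52, 53}
process next event → 26; now {36, 37, 41, 43, 45, 48, 50, 52, 53}
process next event → 36; now {37, 41, 43, 45, 48, 50, 52, 53}
insert 44 → {37, 41, 43, 44, 45, 48, 50, 52, 53}
process next event → 37; now {41, 43, 44, 45, 48, 50, 52, 53}
process next event → 41; now {43, 44, 45, 48, 50, 52, 53}
process next event → 43; now {44, 45, 48, 50, 52, 53}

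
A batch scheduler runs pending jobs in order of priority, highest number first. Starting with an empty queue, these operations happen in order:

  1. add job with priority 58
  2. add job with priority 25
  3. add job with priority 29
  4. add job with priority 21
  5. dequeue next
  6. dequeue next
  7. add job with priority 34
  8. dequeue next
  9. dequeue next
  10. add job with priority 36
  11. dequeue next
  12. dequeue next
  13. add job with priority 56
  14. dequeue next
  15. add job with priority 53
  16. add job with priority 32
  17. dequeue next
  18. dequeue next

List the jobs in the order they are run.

insert 58 → {58}
insert 25 → {58, 25}
insert 29 → {58, 29, 25}
insert 21 → {58, 29, 25, 21}
dequeue next → 58; now {29, 25, 21}
dequeue next → 29; now {25, 21}
insert 34 → {34, 25, 21}
dequeue next → 34; now {25, 21}
dequeue next → 25; now {21}
insert 36 → {36, 21}
dequeue next → 36; now {21}
dequeue next → 21; now {}
insert 56 → {56}
dequeue next → 56; now {}
insert 53 → {53}
insert 32 → {53, 32}
dequeue next → 53; now {32}
dequeue next → 32; now {}

58, 29, 34, 25, 36, 21, 56, 53, 32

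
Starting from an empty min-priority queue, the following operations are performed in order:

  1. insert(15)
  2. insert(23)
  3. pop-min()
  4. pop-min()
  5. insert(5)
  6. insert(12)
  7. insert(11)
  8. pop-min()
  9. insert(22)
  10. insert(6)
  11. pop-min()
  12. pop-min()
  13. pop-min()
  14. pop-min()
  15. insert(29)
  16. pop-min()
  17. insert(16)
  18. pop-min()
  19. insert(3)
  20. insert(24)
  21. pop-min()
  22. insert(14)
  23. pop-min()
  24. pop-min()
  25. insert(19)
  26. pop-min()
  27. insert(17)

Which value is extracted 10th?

3

insert 15 → {15}
insert 23 → {15, 23}
pop-min → 15; now {23}
pop-min → 23; now {}
insert 5 → {5}
insert 12 → {5, 12}
insert 11 → {5, 11, 12}
pop-min → 5; now {11, 12}
insert 22 → {11, 12, 22}
insert 6 → {6, 11, 12, 22}
pop-min → 6; now {11, 12, 22}
pop-min → 11; now {12, 22}
pop-min → 12; now {22}
pop-min → 22; now {}
insert 29 → {29}
pop-min → 29; now {}
insert 16 → {16}
pop-min → 16; now {}
insert 3 → {3}
insert 24 → {3, 24}
pop-min → 3; now {24}
insert 14 → {14, 24}
pop-min → 14; now {24}
pop-min → 24; now {}
insert 19 → {19}
pop-min → 19; now {}
insert 17 → {17}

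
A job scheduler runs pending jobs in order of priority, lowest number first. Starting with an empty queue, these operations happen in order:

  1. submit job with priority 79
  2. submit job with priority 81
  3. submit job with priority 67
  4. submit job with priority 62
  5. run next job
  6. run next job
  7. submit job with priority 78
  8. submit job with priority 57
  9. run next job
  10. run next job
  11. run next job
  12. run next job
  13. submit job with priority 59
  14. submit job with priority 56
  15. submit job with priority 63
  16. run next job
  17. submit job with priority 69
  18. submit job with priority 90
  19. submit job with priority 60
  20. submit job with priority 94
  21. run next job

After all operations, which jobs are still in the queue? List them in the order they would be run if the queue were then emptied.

60, 63, 69, 90, 94

insert 79 → {79}
insert 81 → {79, 81}
insert 67 → {67, 79, 81}
insert 62 → {62, 67, 79, 81}
run next job → 62; now {67, 79, 81}
run next job → 67; now {79, 81}
insert 78 → {78, 79, 81}
insert 57 → {57, 78, 79, 81}
run next job → 57; now {78, 79, 81}
run next job → 78; now {79, 81}
run next job → 79; now {81}
run next job → 81; now {}
insert 59 → {59}
insert 56 → {56, 59}
insert 63 → {56, 59, 63}
run next job → 56; now {59, 63}
insert 69 → {59, 63, 69}
insert 90 → {59, 63, 69, 90}
insert 60 → {59, 60, 63, 69, 90}
insert 94 → {59, 60, 63, 69, 90, 94}
run next job → 59; now {60, 63, 69, 90, 94}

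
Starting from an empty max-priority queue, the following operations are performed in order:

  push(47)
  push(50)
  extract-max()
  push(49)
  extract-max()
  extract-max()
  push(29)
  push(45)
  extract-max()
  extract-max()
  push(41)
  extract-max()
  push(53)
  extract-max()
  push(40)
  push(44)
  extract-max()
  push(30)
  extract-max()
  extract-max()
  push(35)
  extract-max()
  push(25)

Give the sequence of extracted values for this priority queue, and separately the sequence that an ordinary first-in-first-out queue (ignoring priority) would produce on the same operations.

insert 47 → {47}
insert 50 → {50, 47}
extract-max → 50; now {47}
insert 49 → {49, 47}
extract-max → 49; now {47}
extract-max → 47; now {}
insert 29 → {29}
insert 45 → {45, 29}
extract-max → 45; now {29}
extract-max → 29; now {}
insert 41 → {41}
extract-max → 41; now {}
insert 53 → {53}
extract-max → 53; now {}
insert 40 → {40}
insert 44 → {44, 40}
extract-max → 44; now {40}
insert 30 → {40, 30}
extract-max → 40; now {30}
extract-max → 30; now {}
insert 35 → {35}
extract-max → 35; now {}
insert 25 → {25}

priority queue: [50, 49, 47, 45, 29, 41, 53, 44, 40, 30, 35]; FIFO queue: 47 → 50 → 49 → 29 → 45 → 41 → 53 → 40 → 44 → 30 → 35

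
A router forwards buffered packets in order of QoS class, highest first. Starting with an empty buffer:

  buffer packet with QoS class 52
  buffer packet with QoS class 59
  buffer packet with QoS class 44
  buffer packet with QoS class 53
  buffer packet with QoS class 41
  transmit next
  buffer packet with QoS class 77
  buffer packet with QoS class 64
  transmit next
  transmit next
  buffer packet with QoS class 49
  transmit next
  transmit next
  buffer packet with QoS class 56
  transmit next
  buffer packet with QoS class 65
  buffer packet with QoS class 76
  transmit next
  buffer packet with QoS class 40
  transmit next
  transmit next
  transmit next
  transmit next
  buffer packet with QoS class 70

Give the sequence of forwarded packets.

[59, 77, 64, 53, 52, 56, 76, 65, 49, 44, 41]

insert 52 → {52}
insert 59 → {59, 52}
insert 44 → {59, 52, 44}
insert 53 → {59, 53, 52, 44}
insert 41 → {59, 53, 52, 44, 41}
transmit next → 59; now {53, 52, 44, 41}
insert 77 → {77, 53, 52, 44, 41}
insert 64 → {77, 64, 53, 52, 44, 41}
transmit next → 77; now {64, 53, 52, 44, 41}
transmit next → 64; now {53, 52, 44, 41}
insert 49 → {53, 52, 49, 44, 41}
transmit next → 53; now {52, 49, 44, 41}
transmit next → 52; now {49, 44, 41}
insert 56 → {56, 49, 44, 41}
transmit next → 56; now {49, 44, 41}
insert 65 → {65, 49, 44, 41}
insert 76 → {76, 65, 49, 44, 41}
transmit next → 76; now {65, 49, 44, 41}
insert 40 → {65, 49, 44, 41, 40}
transmit next → 65; now {49, 44, 41, 40}
transmit next → 49; now {44, 41, 40}
transmit next → 44; now {41, 40}
transmit next → 41; now {40}
insert 70 → {70, 40}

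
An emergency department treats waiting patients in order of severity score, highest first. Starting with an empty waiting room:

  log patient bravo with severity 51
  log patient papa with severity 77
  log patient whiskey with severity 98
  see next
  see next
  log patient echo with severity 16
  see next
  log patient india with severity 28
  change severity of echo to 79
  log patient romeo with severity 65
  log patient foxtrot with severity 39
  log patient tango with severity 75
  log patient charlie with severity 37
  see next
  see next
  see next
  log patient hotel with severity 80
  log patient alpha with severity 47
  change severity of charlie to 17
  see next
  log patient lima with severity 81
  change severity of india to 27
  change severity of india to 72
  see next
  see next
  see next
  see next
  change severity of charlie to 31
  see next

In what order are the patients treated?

add bravo (severity 51) → {bravo:51}
add papa (severity 77) → {papa:77, bravo:51}
add whiskey (severity 98) → {whiskey:98, papa:77, bravo:51}
see next → whiskey; now {papa:77, bravo:51}
see next → papa; now {bravo:51}
add echo (severity 16) → {bravo:51, echo:16}
see next → bravo; now {echo:16}
add india (severity 28) → {india:28, echo:16}
update echo to severity 79 → {echo:79, india:28}
add romeo (severity 65) → {echo:79, romeo:65, india:28}
add foxtrot (severity 39) → {echo:79, romeo:65, foxtrot:39, india:28}
add tango (severity 75) → {echo:79, tango:75, romeo:65, foxtrot:39, india:28}
add charlie (severity 37) → {echo:79, tango:75, romeo:65, foxtrot:39, charlie:37, india:28}
see next → echo; now {tango:75, romeo:65, foxtrot:39, charlie:37, india:28}
see next → tango; now {romeo:65, foxtrot:39, charlie:37, india:28}
see next → romeo; now {foxtrot:39, charlie:37, india:28}
add hotel (severity 80) → {hotel:80, foxtrot:39, charlie:37, india:28}
add alpha (severity 47) → {hotel:80, alpha:47, foxtrot:39, charlie:37, india:28}
update charlie to severity 17 → {hotel:80, alpha:47, foxtrot:39, india:28, charlie:17}
see next → hotel; now {alpha:47, foxtrot:39, india:28, charlie:17}
add lima (severity 81) → {lima:81, alpha:47, foxtrot:39, india:28, charlie:17}
update india to severity 27 → {lima:81, alpha:47, foxtrot:39, india:27, charlie:17}
update india to severity 72 → {lima:81, india:72, alpha:47, foxtrot:39, charlie:17}
see next → lima; now {india:72, alpha:47, foxtrot:39, charlie:17}
see next → india; now {alpha:47, foxtrot:39, charlie:17}
see next → alpha; now {foxtrot:39, charlie:17}
see next → foxtrot; now {charlie:17}
update charlie to severity 31 → {charlie:31}
see next → charlie; now {}

whiskey, papa, bravo, echo, tango, romeo, hotel, lima, india, alpha, foxtrot, charlie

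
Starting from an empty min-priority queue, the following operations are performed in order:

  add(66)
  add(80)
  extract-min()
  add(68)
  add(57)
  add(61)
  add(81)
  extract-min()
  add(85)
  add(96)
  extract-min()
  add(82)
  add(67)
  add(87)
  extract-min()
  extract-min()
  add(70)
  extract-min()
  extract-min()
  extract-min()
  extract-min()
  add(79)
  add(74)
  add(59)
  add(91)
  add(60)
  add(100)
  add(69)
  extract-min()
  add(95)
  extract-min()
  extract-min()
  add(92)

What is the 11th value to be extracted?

60

insert 66 → {66}
insert 80 → {66, 80}
extract-min → 66; now {80}
insert 68 → {68, 80}
insert 57 → {57, 68, 80}
insert 61 → {57, 61, 68, 80}
insert 81 → {57, 61, 68, 80, 81}
extract-min → 57; now {61, 68, 80, 81}
insert 85 → {61, 68, 80, 81, 85}
insert 96 → {61, 68, 80, 81, 85, 96}
extract-min → 61; now {68, 80, 81, 85, 96}
insert 82 → {68, 80, 81, 82, 85, 96}
insert 67 → {67, 68, 80, 81, 82, 85, 96}
insert 87 → {67, 68, 80, 81, 82, 85, 87, 96}
extract-min → 67; now {68, 80, 81, 82, 85, 87, 96}
extract-min → 68; now {80, 81, 82, 85, 87, 96}
insert 70 → {70, 80, 81, 82, 85, 87, 96}
extract-min → 70; now {80, 81, 82, 85, 87, 96}
extract-min → 80; now {81, 82, 85, 87, 96}
extract-min → 81; now {82, 85, 87, 96}
extract-min → 82; now {85, 87, 96}
insert 79 → {79, 85, 87, 96}
insert 74 → {74, 79, 85, 87, 96}
insert 59 → {59, 74, 79, 85, 87, 96}
insert 91 → {59, 74, 79, 85, 87, 91, 96}
insert 60 → {59, 60, 74, 79, 85, 87, 91, 96}
insert 100 → {59, 60, 74, 79, 85, 87, 91, 96, 100}
insert 69 → {59, 60, 69, 74, 79, 85, 87, 91, 96, 100}
extract-min → 59; now {60, 69, 74, 79, 85, 87, 91, 96, 100}
insert 95 → {60, 69, 74, 79, 85, 87, 91, 95, 96, 100}
extract-min → 60; now {69, 74, 79, 85, 87, 91, 95, 96, 100}
extract-min → 69; now {74, 79, 85, 87, 91, 95, 96, 100}
insert 92 → {74, 79, 85, 87, 91, 92, 95, 96, 100}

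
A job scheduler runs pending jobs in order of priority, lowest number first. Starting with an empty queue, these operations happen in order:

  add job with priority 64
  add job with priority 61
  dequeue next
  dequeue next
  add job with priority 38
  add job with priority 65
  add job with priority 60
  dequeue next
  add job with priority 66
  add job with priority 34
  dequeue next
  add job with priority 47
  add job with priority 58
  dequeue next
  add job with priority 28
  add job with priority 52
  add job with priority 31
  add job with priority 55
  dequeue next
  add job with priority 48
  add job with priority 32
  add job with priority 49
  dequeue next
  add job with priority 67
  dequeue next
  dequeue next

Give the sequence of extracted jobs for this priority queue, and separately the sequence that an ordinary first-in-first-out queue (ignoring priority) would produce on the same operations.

priority queue: 61, 64, 38, 34, 47, 28, 31, 32, 48; FIFO queue: [64, 61, 38, 65, 60, 66, 34, 47, 58]

insert 64 → {64}
insert 61 → {61, 64}
dequeue next → 61; now {64}
dequeue next → 64; now {}
insert 38 → {38}
insert 65 → {38, 65}
insert 60 → {38, 60, 65}
dequeue next → 38; now {60, 65}
insert 66 → {60, 65, 66}
insert 34 → {34, 60, 65, 66}
dequeue next → 34; now {60, 65, 66}
insert 47 → {47, 60, 65, 66}
insert 58 → {47, 58, 60, 65, 66}
dequeue next → 47; now {58, 60, 65, 66}
insert 28 → {28, 58, 60, 65, 66}
insert 52 → {28, 52, 58, 60, 65, 66}
insert 31 → {28, 31, 52, 58, 60, 65, 66}
insert 55 → {28, 31, 52, 55, 58, 60, 65, 66}
dequeue next → 28; now {31, 52, 55, 58, 60, 65, 66}
insert 48 → {31, 48, 52, 55, 58, 60, 65, 66}
insert 32 → {31, 32, 48, 52, 55, 58, 60, 65, 66}
insert 49 → {31, 32, 48, 49, 52, 55, 58, 60, 65, 66}
dequeue next → 31; now {32, 48, 49, 52, 55, 58, 60, 65, 66}
insert 67 → {32, 48, 49, 52, 55, 58, 60, 65, 66, 67}
dequeue next → 32; now {48, 49, 52, 55, 58, 60, 65, 66, 67}
dequeue next → 48; now {49, 52, 55, 58, 60, 65, 66, 67}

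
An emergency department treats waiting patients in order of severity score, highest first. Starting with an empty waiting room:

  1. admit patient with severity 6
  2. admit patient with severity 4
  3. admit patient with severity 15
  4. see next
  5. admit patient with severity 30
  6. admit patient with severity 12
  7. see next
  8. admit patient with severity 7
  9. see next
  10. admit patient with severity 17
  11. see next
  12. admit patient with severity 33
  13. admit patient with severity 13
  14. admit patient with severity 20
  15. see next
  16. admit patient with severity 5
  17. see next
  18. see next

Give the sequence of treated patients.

insert 6 → {6}
insert 4 → {6, 4}
insert 15 → {15, 6, 4}
see next → 15; now {6, 4}
insert 30 → {30, 6, 4}
insert 12 → {30, 12, 6, 4}
see next → 30; now {12, 6, 4}
insert 7 → {12, 7, 6, 4}
see next → 12; now {7, 6, 4}
insert 17 → {17, 7, 6, 4}
see next → 17; now {7, 6, 4}
insert 33 → {33, 7, 6, 4}
insert 13 → {33, 13, 7, 6, 4}
insert 20 → {33, 20, 13, 7, 6, 4}
see next → 33; now {20, 13, 7, 6, 4}
insert 5 → {20, 13, 7, 6, 5, 4}
see next → 20; now {13, 7, 6, 5, 4}
see next → 13; now {7, 6, 5, 4}

15, 30, 12, 17, 33, 20, 13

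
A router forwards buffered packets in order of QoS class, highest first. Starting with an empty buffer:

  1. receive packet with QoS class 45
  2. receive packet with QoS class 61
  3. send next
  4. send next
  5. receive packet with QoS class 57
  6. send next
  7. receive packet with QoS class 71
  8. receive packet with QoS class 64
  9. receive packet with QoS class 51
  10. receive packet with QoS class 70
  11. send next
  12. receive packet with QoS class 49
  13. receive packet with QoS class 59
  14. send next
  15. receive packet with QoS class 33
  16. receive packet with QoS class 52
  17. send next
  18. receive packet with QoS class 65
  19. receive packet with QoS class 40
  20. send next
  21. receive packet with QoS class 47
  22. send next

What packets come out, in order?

[61, 45, 57, 71, 70, 64, 65, 59]

insert 45 → {45}
insert 61 → {61, 45}
send next → 61; now {45}
send next → 45; now {}
insert 57 → {57}
send next → 57; now {}
insert 71 → {71}
insert 64 → {71, 64}
insert 51 → {71, 64, 51}
insert 70 → {71, 70, 64, 51}
send next → 71; now {70, 64, 51}
insert 49 → {70, 64, 51, 49}
insert 59 → {70, 64, 59, 51, 49}
send next → 70; now {64, 59, 51, 49}
insert 33 → {64, 59, 51, 49, 33}
insert 52 → {64, 59, 52, 51, 49, 33}
send next → 64; now {59, 52, 51, 49, 33}
insert 65 → {65, 59, 52, 51, 49, 33}
insert 40 → {65, 59, 52, 51, 49, 40, 33}
send next → 65; now {59, 52, 51, 49, 40, 33}
insert 47 → {59, 52, 51, 49, 47, 40, 33}
send next → 59; now {52, 51, 49, 47, 40, 33}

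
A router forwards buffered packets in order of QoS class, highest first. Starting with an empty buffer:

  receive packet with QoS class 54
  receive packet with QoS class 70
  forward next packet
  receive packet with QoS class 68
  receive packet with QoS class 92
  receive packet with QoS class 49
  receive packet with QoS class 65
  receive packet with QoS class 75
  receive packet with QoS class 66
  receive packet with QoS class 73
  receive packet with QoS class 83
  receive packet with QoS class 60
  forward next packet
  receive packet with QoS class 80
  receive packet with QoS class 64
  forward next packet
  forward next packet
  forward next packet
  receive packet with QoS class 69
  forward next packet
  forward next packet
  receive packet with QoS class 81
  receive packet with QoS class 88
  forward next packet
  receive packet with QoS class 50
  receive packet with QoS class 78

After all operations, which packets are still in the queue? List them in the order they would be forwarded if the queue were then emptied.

insert 54 → {54}
insert 70 → {70, 54}
forward next packet → 70; now {54}
insert 68 → {68, 54}
insert 92 → {92, 68, 54}
insert 49 → {92, 68, 54, 49}
insert 65 → {92, 68, 65, 54, 49}
insert 75 → {92, 75, 68, 65, 54, 49}
insert 66 → {92, 75, 68, 66, 65, 54, 49}
insert 73 → {92, 75, 73, 68, 66, 65, 54, 49}
insert 83 → {92, 83, 75, 73, 68, 66, 65, 54, 49}
insert 60 → {92, 83, 75, 73, 68, 66, 65, 60, 54, 49}
forward next packet → 92; now {83, 75, 73, 68, 66, 65, 60, 54, 49}
insert 80 → {83, 80, 75, 73, 68, 66, 65, 60, 54, 49}
insert 64 → {83, 80, 75, 73, 68, 66, 65, 64, 60, 54, 49}
forward next packet → 83; now {80, 75, 73, 68, 66, 65, 64, 60, 54, 49}
forward next packet → 80; now {75, 73, 68, 66, 65, 64, 60, 54, 49}
forward next packet → 75; now {73, 68, 66, 65, 64, 60, 54, 49}
insert 69 → {73, 69, 68, 66, 65, 64, 60, 54, 49}
forward next packet → 73; now {69, 68, 66, 65, 64, 60, 54, 49}
forward next packet → 69; now {68, 66, 65, 64, 60, 54, 49}
insert 81 → {81, 68, 66, 65, 64, 60, 54, 49}
insert 88 → {88, 81, 68, 66, 65, 64, 60, 54, 49}
forward next packet → 88; now {81, 68, 66, 65, 64, 60, 54, 49}
insert 50 → {81, 68, 66, 65, 64, 60, 54, 50, 49}
insert 78 → {81, 78, 68, 66, 65, 64, 60, 54, 50, 49}

81, 78, 68, 66, 65, 64, 60, 54, 50, 49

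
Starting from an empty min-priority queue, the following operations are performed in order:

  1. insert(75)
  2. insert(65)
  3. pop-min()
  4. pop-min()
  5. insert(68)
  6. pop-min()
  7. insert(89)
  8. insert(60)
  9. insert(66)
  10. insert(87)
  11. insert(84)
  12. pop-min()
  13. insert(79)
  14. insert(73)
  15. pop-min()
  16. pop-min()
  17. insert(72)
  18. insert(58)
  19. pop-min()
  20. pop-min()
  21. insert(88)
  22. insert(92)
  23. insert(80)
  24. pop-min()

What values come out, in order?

insert 75 → {75}
insert 65 → {65, 75}
pop-min → 65; now {75}
pop-min → 75; now {}
insert 68 → {68}
pop-min → 68; now {}
insert 89 → {89}
insert 60 → {60, 89}
insert 66 → {60, 66, 89}
insert 87 → {60, 66, 87, 89}
insert 84 → {60, 66, 84, 87, 89}
pop-min → 60; now {66, 84, 87, 89}
insert 79 → {66, 79, 84, 87, 89}
insert 73 → {66, 73, 79, 84, 87, 89}
pop-min → 66; now {73, 79, 84, 87, 89}
pop-min → 73; now {79, 84, 87, 89}
insert 72 → {72, 79, 84, 87, 89}
insert 58 → {58, 72, 79, 84, 87, 89}
pop-min → 58; now {72, 79, 84, 87, 89}
pop-min → 72; now {79, 84, 87, 89}
insert 88 → {79, 84, 87, 88, 89}
insert 92 → {79, 84, 87, 88, 89, 92}
insert 80 → {79, 80, 84, 87, 88, 89, 92}
pop-min → 79; now {80, 84, 87, 88, 89, 92}

65 → 75 → 68 → 60 → 66 → 73 → 58 → 72 → 79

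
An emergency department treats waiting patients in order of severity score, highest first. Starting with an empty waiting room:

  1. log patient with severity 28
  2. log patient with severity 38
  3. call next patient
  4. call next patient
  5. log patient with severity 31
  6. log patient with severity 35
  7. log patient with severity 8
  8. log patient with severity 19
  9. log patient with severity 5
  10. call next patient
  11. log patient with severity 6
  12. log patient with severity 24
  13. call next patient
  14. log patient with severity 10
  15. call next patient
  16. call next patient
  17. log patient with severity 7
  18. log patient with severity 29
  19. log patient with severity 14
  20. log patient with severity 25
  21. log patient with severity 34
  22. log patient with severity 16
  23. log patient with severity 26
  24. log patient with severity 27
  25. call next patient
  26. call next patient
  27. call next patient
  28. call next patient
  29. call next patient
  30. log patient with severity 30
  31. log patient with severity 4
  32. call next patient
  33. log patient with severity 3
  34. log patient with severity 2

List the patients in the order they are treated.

38, 28, 35, 31, 24, 19, 34, 29, 27, 26, 25, 30

insert 28 → {28}
insert 38 → {38, 28}
call next patient → 38; now {28}
call next patient → 28; now {}
insert 31 → {31}
insert 35 → {35, 31}
insert 8 → {35, 31, 8}
insert 19 → {35, 31, 19, 8}
insert 5 → {35, 31, 19, 8, 5}
call next patient → 35; now {31, 19, 8, 5}
insert 6 → {31, 19, 8, 6, 5}
insert 24 → {31, 24, 19, 8, 6, 5}
call next patient → 31; now {24, 19, 8, 6, 5}
insert 10 → {24, 19, 10, 8, 6, 5}
call next patient → 24; now {19, 10, 8, 6, 5}
call next patient → 19; now {10, 8, 6, 5}
insert 7 → {10, 8, 7, 6, 5}
insert 29 → {29, 10, 8, 7, 6, 5}
insert 14 → {29, 14, 10, 8, 7, 6, 5}
insert 25 → {29, 25, 14, 10, 8, 7, 6, 5}
insert 34 → {34, 29, 25, 14, 10, 8, 7, 6, 5}
insert 16 → {34, 29, 25, 16, 14, 10, 8, 7, 6, 5}
insert 26 → {34, 29, 26, 25, 16, 14, 10, 8, 7, 6, 5}
insert 27 → {34, 29, 27, 26, 25, 16, 14, 10, 8, 7, 6, 5}
call next patient → 34; now {29, 27, 26, 25, 16, 14, 10, 8, 7, 6, 5}
call next patient → 29; now {27, 26, 25, 16, 14, 10, 8, 7, 6, 5}
call next patient → 27; now {26, 25, 16, 14, 10, 8, 7, 6, 5}
call next patient → 26; now {25, 16, 14, 10, 8, 7, 6, 5}
call next patient → 25; now {16, 14, 10, 8, 7, 6, 5}
insert 30 → {30, 16, 14, 10, 8, 7, 6, 5}
insert 4 → {30, 16, 14, 10, 8, 7, 6, 5, 4}
call next patient → 30; now {16, 14, 10, 8, 7, 6, 5, 4}
insert 3 → {16, 14, 10, 8, 7, 6, 5, 4, 3}
insert 2 → {16, 14, 10, 8, 7, 6, 5, 4, 3, 2}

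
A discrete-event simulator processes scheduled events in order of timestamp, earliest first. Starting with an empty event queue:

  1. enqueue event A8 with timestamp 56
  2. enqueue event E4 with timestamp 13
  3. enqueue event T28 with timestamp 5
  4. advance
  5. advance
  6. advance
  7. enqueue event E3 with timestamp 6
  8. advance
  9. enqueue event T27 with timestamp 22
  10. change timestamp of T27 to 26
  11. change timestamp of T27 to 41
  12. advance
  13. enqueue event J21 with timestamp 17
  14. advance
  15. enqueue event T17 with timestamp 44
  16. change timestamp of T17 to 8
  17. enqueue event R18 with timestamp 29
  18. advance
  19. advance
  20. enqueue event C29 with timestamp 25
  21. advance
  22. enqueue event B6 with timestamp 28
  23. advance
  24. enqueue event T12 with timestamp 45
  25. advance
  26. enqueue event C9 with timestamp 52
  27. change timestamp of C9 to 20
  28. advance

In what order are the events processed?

T28 → E4 → A8 → E3 → T27 → J21 → T17 → R18 → C29 → B6 → T12 → C9

add A8 (timestamp 56) → {A8:56}
add E4 (timestamp 13) → {E4:13, A8:56}
add T28 (timestamp 5) → {T28:5, E4:13, A8:56}
advance → T28; now {E4:13, A8:56}
advance → E4; now {A8:56}
advance → A8; now {}
add E3 (timestamp 6) → {E3:6}
advance → E3; now {}
add T27 (timestamp 22) → {T27:22}
update T27 to timestamp 26 → {T27:26}
update T27 to timestamp 41 → {T27:41}
advance → T27; now {}
add J21 (timestamp 17) → {J21:17}
advance → J21; now {}
add T17 (timestamp 44) → {T17:44}
update T17 to timestamp 8 → {T17:8}
add R18 (timestamp 29) → {T17:8, R18:29}
advance → T17; now {R18:29}
advance → R18; now {}
add C29 (timestamp 25) → {C29:25}
advance → C29; now {}
add B6 (timestamp 28) → {B6:28}
advance → B6; now {}
add T12 (timestamp 45) → {T12:45}
advance → T12; now {}
add C9 (timestamp 52) → {C9:52}
update C9 to timestamp 20 → {C9:20}
advance → C9; now {}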